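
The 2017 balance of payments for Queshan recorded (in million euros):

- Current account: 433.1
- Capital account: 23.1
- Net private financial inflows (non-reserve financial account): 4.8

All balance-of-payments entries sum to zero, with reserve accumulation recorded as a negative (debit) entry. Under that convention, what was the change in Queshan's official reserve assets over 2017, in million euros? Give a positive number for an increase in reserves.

461.0

Official reserve transactions balance = -(433.1 + 23.1 + 4.8) = -461.0
An accumulation of reserves is recorded as a debit (negative entry), so the change in the stock of reserves is the negative of that balance.
Change in official reserves = -(-461.0) = 461.0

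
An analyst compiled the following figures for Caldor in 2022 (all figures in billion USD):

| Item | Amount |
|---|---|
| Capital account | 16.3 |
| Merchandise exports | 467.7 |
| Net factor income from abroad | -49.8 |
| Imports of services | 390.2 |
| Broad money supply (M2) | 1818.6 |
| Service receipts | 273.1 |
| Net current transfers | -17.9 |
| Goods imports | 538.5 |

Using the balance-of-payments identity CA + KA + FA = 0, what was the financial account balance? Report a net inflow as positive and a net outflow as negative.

239.3

Goods balance = 467.7 - 538.5 = -70.8
Services balance = 273.1 - 390.2 = -117.1
Trade balance (goods + services) = -70.8 + (-117.1) = -187.9
Net primary income = -49.8
Net secondary income = -17.9
Current account = -187.9 + (-49.8) + (-17.9) = -255.6
Financial account = -(-255.6 + 16.3) = 239.3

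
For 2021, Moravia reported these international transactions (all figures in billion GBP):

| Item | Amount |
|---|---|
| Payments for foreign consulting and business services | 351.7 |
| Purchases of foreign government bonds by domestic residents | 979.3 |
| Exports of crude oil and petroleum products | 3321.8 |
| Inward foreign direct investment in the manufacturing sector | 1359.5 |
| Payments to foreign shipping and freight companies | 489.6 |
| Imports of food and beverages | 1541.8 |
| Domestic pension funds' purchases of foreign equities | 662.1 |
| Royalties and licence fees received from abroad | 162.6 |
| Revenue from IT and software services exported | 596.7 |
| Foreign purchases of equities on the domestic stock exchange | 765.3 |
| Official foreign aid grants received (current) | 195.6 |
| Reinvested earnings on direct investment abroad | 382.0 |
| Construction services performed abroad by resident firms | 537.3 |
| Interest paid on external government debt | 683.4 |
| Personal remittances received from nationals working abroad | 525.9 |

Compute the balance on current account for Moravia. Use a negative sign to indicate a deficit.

Goods: 3321.8 - 1541.8 = 1780.0
Services: 162.6 + 596.7 - 351.7 + 537.3 - 489.6 = 455.3
Primary income: 382.0 - 683.4 = -301.4
Secondary income: 195.6 + 525.9 = 721.5
Current account = 1780.0 + 455.3 + (-301.4) + 721.5 = 2655.4
(Excluded from the current account — financial account: purchases of foreign government bonds by domestic residents 979.3, inward foreign direct investment in the manufacturing sector 1359.5, domestic pension funds' purchases of foreign equities 662.1, foreign purchases of equities on the domestic stock exchange 765.3.)

2655.4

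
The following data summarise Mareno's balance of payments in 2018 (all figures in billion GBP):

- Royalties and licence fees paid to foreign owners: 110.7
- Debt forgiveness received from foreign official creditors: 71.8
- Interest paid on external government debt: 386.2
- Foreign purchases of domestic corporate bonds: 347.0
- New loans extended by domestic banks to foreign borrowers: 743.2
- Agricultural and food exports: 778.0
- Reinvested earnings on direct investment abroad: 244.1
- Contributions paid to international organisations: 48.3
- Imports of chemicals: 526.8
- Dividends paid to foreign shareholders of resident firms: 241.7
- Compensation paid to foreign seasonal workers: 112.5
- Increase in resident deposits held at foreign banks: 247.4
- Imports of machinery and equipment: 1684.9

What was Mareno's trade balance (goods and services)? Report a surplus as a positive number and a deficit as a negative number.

-1544.4

Goods: -526.8 - 1684.9 + 778.0 = -1433.7
Services: -110.7
Trade balance = -1433.7 + (-110.7) = -1544.4
(Excluded from the trade balance — capital account: debt forgiveness received from foreign official creditors 71.8; primary income: interest paid on external government debt 386.2, reinvested earnings on direct investment abroad 244.1, dividends paid to foreign shareholders of resident firms 241.7, compensation paid to foreign seasonal workers 112.5; financial account: foreign purchases of domestic corporate bonds 347.0, new loans extended by domestic banks to foreign borrowers 743.2, increase in resident deposits held at foreign banks 247.4; secondary income: contributions paid to international organisations 48.3.)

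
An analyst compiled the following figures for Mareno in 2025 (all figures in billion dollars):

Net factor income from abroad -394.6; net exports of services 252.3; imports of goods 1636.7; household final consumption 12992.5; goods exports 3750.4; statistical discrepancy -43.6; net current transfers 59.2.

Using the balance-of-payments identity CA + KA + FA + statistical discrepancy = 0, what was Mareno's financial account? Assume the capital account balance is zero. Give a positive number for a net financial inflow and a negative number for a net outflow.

-1987.0

Goods balance = 3750.4 - 1636.7 = 2113.7
Services balance = 252.3
Trade balance (goods + services) = 2113.7 + 252.3 = 2366.0
Net primary income = -394.6
Net secondary income = 59.2
Current account = 2366.0 + (-394.6) + 59.2 = 2030.6
Financial account = -(2030.6 + (-43.6)) = -1987.0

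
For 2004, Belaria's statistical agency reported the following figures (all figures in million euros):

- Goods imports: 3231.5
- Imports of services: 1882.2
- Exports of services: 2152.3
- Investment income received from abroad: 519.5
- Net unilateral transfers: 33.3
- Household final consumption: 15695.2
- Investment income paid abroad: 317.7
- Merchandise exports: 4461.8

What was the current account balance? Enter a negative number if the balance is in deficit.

1735.5

Goods balance = 4461.8 - 3231.5 = 1230.3
Services balance = 2152.3 - 1882.2 = 270.1
Trade balance (goods + services) = 1230.3 + 270.1 = 1500.4
Net primary income = 519.5 - 317.7 = 201.8
Net secondary income = 33.3
Current account = 1500.4 + 201.8 + 33.3 = 1735.5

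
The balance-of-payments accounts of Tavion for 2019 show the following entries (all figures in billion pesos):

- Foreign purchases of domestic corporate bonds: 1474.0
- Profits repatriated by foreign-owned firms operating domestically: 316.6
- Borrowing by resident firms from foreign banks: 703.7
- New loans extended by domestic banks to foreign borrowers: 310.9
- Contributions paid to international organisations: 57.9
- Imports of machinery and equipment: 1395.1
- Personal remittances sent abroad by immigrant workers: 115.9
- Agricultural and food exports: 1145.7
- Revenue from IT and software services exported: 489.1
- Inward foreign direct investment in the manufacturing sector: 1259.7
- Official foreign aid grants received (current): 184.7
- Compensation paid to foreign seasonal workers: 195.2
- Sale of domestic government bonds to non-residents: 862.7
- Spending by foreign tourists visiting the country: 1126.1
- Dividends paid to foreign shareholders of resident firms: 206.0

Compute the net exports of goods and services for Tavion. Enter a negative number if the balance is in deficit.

1365.8

Goods: -1395.1 + 1145.7 = -249.4
Services: 1126.1 + 489.1 = 1615.2
Trade balance = -249.4 + 1615.2 = 1365.8
(Excluded from the trade balance — financial account: foreign purchases of domestic corporate bonds 1474.0, borrowing by resident firms from foreign banks 703.7, new loans extended by domestic banks to foreign borrowers 310.9, inward foreign direct investment in the manufacturing sector 1259.7, sale of domestic government bonds to non-residents 862.7; primary income: profits repatriated by foreign-owned firms operating domestically 316.6, compensation paid to foreign seasonal workers 195.2, dividends paid to foreign shareholders of resident firms 206.0; secondary income: contributions paid to international organisations 57.9, personal remittances sent abroad by immigrant workers 115.9, official foreign aid grants received (current) 184.7.)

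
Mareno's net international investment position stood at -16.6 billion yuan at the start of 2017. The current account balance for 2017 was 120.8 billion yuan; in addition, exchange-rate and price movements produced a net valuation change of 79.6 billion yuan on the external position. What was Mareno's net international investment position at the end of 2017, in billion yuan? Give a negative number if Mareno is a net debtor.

Change in NIIP = current account + net valuation change = 120.8 + 79.6 = 200.4
End-of-year NIIP = -16.6 + 200.4 = 183.8

183.8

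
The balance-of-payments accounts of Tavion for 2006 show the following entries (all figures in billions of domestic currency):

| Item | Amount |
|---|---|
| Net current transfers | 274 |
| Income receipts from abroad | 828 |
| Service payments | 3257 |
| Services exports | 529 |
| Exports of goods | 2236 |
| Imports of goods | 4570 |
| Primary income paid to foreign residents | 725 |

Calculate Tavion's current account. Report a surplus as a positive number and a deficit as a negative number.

Goods balance = 2236 - 4570 = -2334
Services balance = 529 - 3257 = -2728
Trade balance (goods + services) = -2334 + (-2728) = -5062
Net primary income = 828 - 725 = 103
Net secondary income = 274
Current account = -5062 + 103 + 274 = -4685

-4685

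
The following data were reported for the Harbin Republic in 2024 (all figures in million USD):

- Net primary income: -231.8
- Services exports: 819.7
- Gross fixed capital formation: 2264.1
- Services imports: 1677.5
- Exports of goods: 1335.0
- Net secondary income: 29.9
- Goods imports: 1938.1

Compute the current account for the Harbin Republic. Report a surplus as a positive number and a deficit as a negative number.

-1662.8

Goods balance = 1335.0 - 1938.1 = -603.1
Services balance = 819.7 - 1677.5 = -857.8
Trade balance (goods + services) = -603.1 + (-857.8) = -1460.9
Net primary income = -231.8
Net secondary income = 29.9
Current account = -1460.9 + (-231.8) + 29.9 = -1662.8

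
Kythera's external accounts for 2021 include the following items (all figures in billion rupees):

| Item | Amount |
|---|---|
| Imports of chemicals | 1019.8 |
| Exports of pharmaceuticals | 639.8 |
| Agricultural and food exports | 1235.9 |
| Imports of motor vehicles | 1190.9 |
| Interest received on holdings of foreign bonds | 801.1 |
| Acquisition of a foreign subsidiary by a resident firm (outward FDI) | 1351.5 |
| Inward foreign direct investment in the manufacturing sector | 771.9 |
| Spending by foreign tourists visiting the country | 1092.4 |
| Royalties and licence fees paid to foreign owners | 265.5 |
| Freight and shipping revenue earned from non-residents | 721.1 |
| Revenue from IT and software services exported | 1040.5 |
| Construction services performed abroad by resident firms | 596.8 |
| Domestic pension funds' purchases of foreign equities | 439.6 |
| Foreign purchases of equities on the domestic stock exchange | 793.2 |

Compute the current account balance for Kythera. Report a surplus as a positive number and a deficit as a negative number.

Goods: -1190.9 + 1235.9 - 1019.8 + 639.8 = -335.0
Services: 596.8 - 265.5 + 1040.5 + 721.1 + 1092.4 = 3185.3
Primary income: 801.1
Current account = (-335.0) + 3185.3 + 801.1 = 3651.4
(Excluded from the current account — financial account: acquisition of a foreign subsidiary by a resident firm (outward FDI) 1351.5, inward foreign direct investment in the manufacturing sector 771.9, domestic pension funds' purchases of foreign equities 439.6, foreign purchases of equities on the domestic stock exchange 793.2.)

3651.4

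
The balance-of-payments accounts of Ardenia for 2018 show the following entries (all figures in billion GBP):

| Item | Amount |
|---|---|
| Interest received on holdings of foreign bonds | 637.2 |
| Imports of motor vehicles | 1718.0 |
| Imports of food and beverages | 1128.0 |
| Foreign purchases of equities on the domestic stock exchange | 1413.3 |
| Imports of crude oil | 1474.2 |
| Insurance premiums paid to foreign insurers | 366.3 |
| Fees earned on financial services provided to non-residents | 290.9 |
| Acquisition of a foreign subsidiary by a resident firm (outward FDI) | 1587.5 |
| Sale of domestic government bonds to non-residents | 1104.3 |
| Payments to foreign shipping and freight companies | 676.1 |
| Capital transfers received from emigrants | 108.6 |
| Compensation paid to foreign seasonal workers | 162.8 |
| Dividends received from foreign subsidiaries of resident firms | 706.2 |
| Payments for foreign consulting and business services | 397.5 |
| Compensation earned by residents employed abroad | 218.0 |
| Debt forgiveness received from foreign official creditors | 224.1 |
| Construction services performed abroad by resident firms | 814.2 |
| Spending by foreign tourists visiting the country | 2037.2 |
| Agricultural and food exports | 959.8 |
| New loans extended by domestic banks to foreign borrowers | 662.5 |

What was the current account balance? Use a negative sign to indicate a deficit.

Goods: -1718.0 - 1128.0 - 1474.2 + 959.8 = -3360.4
Services: 2037.2 - 397.5 - 676.1 + 290.9 - 366.3 + 814.2 = 1702.4
Primary income: 218.0 + 637.2 + 706.2 - 162.8 = 1398.6
Current account = (-3360.4) + 1702.4 + 1398.6 = -259.4
(Excluded from the current account — financial account: foreign purchases of equities on the domestic stock exchange 1413.3, acquisition of a foreign subsidiary by a resident firm (outward FDI) 1587.5, sale of domestic government bonds to non-residents 1104.3, new loans extended by domestic banks to foreign borrowers 662.5; capital account: capital transfers received from emigrants 108.6, debt forgiveness received from foreign official creditors 224.1.)

-259.4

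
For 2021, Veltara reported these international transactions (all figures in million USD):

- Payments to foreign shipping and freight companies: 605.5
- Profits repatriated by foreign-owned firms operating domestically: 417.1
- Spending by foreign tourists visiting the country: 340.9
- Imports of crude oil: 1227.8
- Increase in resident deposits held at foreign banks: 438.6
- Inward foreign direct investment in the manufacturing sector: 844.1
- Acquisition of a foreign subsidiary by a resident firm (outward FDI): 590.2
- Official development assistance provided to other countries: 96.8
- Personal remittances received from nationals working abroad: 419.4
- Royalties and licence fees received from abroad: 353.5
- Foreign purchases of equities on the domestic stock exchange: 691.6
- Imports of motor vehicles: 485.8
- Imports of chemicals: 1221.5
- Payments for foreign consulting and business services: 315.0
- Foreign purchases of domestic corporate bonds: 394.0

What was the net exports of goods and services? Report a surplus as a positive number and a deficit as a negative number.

-3161.2

Goods: -1221.5 - 485.8 - 1227.8 = -2935.1
Services: -315.0 - 605.5 + 340.9 + 353.5 = -226.1
Trade balance = -2935.1 + (-226.1) = -3161.2
(Excluded from the trade balance — primary income: profits repatriated by foreign-owned firms operating domestically 417.1; financial account: increase in resident deposits held at foreign banks 438.6, inward foreign direct investment in the manufacturing sector 844.1, acquisition of a foreign subsidiary by a resident firm (outward FDI) 590.2, foreign purchases of equities on the domestic stock exchange 691.6, foreign purchases of domestic corporate bonds 394.0; secondary income: official development assistance provided to other countries 96.8, personal remittances received from nationals working abroad 419.4.)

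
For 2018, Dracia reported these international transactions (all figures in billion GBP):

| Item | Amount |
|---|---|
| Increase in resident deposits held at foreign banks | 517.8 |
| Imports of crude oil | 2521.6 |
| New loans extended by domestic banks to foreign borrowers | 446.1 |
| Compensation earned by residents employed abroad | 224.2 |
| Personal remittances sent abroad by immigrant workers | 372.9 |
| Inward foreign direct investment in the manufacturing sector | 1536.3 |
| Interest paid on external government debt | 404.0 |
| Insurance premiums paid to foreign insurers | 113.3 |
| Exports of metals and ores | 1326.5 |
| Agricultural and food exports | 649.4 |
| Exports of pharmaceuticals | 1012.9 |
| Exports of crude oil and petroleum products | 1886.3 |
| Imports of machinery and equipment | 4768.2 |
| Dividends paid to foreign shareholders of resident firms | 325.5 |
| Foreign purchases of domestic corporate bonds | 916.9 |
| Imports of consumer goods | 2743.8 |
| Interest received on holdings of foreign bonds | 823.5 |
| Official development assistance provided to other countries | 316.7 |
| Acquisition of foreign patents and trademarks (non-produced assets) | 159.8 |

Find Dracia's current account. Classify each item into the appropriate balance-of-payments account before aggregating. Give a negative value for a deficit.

-5643.2

Goods: -2743.8 + 1886.3 + 649.4 + 1012.9 - 2521.6 + 1326.5 - 4768.2 = -5158.5
Services: -113.3
Primary income: -325.5 - 404.0 + 224.2 + 823.5 = 318.2
Secondary income: -372.9 - 316.7 = -689.6
Current account = (-5158.5) + (-113.3) + 318.2 + (-689.6) = -5643.2
(Excluded from the current account — financial account: increase in resident deposits held at foreign banks 517.8, new loans extended by domestic banks to foreign borrowers 446.1, inward foreign direct investment in the manufacturing sector 1536.3, foreign purchases of domestic corporate bonds 916.9; capital account: acquisition of foreign patents and trademarks (non-produced assets) 159.8.)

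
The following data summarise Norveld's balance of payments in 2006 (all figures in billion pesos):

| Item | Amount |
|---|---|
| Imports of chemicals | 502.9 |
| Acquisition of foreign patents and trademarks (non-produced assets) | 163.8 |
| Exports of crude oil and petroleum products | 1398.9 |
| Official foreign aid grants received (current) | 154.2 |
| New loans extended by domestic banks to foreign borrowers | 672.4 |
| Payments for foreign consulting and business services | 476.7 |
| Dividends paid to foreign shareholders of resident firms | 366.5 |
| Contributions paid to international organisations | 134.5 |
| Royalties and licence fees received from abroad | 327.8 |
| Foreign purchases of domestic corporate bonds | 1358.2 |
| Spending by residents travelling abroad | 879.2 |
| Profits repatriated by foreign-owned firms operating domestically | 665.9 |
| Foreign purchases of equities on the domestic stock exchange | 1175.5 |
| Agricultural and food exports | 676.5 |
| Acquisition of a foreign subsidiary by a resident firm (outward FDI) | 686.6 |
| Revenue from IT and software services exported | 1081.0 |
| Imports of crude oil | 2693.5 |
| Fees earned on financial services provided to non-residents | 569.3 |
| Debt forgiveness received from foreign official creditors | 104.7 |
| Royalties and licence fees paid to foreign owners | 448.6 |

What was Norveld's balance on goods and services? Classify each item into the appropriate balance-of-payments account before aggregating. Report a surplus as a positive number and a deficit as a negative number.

Goods: 1398.9 - 502.9 + 676.5 - 2693.5 = -1121.0
Services: 1081.0 + 327.8 - 879.2 - 476.7 + 569.3 - 448.6 = 173.6
Trade balance = -1121.0 + 173.6 = -947.4
(Excluded from the trade balance — capital account: acquisition of foreign patents and trademarks (non-produced assets) 163.8, debt forgiveness received from foreign official creditors 104.7; secondary income: official foreign aid grants received (current) 154.2, contributions paid to international organisations 134.5; financial account: new loans extended by domestic banks to foreign borrowers 672.4, foreign purchases of domestic corporate bonds 1358.2, foreign purchases of equities on the domestic stock exchange 1175.5, acquisition of a foreign subsidiary by a resident firm (outward FDI) 686.6; primary income: dividends paid to foreign shareholders of resident firms 366.5, profits repatriated by foreign-owned firms operating domestically 665.9.)

-947.4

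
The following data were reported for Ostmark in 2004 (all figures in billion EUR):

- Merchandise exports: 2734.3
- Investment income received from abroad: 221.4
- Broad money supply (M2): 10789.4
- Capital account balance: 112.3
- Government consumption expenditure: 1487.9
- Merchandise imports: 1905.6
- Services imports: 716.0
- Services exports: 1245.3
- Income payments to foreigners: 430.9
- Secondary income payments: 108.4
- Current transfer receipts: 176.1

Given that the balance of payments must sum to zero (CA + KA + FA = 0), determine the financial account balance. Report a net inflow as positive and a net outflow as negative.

Goods balance = 2734.3 - 1905.6 = 828.7
Services balance = 1245.3 - 716.0 = 529.3
Trade balance (goods + services) = 828.7 + 529.3 = 1358.0
Net primary income = 221.4 - 430.9 = -209.5
Net secondary income = 176.1 - 108.4 = 67.7
Current account = 1358.0 + (-209.5) + 67.7 = 1216.2
Financial account = -(1216.2 + 112.3) = -1328.5

-1328.5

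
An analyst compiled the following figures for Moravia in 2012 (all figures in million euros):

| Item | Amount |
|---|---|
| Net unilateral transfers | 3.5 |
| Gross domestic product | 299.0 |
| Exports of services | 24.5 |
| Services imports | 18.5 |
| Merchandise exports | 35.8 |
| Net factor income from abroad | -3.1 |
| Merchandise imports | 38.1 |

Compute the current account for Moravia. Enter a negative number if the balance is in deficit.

4.1

Goods balance = 35.8 - 38.1 = -2.3
Services balance = 24.5 - 18.5 = 6.0
Trade balance (goods + services) = -2.3 + 6.0 = 3.7
Net primary income = -3.1
Net secondary income = 3.5
Current account = 3.7 + (-3.1) + 3.5 = 4.1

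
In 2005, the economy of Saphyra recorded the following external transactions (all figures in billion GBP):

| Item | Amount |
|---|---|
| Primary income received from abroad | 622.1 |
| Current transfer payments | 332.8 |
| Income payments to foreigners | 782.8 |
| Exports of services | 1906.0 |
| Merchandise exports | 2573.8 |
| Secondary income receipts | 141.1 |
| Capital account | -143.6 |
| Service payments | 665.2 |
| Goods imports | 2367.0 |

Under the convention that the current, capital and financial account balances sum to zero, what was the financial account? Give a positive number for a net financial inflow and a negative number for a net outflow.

-951.6

Goods balance = 2573.8 - 2367.0 = 206.8
Services balance = 1906.0 - 665.2 = 1240.8
Trade balance (goods + services) = 206.8 + 1240.8 = 1447.6
Net primary income = 622.1 - 782.8 = -160.7
Net secondary income = 141.1 - 332.8 = -191.7
Current account = 1447.6 + (-160.7) + (-191.7) = 1095.2
Financial account = -(1095.2 + (-143.6)) = -951.6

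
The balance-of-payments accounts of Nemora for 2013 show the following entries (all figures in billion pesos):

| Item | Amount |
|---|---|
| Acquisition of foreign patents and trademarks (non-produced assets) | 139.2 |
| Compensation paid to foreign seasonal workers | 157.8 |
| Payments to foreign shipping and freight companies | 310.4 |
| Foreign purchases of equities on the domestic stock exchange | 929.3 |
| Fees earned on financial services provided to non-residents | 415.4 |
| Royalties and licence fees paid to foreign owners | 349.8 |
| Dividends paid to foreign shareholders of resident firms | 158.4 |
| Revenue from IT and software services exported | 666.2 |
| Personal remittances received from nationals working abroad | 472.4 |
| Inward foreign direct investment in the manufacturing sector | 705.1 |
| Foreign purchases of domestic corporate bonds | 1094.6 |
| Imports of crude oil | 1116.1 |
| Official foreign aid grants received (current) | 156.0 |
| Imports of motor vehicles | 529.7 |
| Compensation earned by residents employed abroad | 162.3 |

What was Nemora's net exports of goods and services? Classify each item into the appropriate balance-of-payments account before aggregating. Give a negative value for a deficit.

-1224.4

Goods: -1116.1 - 529.7 = -1645.8
Services: 666.2 - 349.8 + 415.4 - 310.4 = 421.4
Trade balance = -1645.8 + 421.4 = -1224.4
(Excluded from the trade balance — capital account: acquisition of foreign patents and trademarks (non-produced assets) 139.2; primary income: compensation paid to foreign seasonal workers 157.8, dividends paid to foreign shareholders of resident firms 158.4, compensation earned by residents employed abroad 162.3; financial account: foreign purchases of equities on the domestic stock exchange 929.3, inward foreign direct investment in the manufacturing sector 705.1, foreign purchases of domestic corporate bonds 1094.6; secondary income: personal remittances received from nationals working abroad 472.4, official foreign aid grants received (current) 156.0.)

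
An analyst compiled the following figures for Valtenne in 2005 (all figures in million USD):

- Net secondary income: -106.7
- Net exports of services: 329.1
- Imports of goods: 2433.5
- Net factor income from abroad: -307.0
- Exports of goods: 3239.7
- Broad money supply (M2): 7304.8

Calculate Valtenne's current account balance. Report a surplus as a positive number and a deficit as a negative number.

Goods balance = 3239.7 - 2433.5 = 806.2
Services balance = 329.1
Trade balance (goods + services) = 806.2 + 329.1 = 1135.3
Net primary income = -307.0
Net secondary income = -106.7
Current account = 1135.3 + (-307.0) + (-106.7) = 721.6

721.6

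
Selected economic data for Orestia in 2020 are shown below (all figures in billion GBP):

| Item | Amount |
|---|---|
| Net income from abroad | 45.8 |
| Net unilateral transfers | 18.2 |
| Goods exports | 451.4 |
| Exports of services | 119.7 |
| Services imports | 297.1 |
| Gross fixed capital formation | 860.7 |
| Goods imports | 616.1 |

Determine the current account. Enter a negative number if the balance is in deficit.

Goods balance = 451.4 - 616.1 = -164.7
Services balance = 119.7 - 297.1 = -177.4
Trade balance (goods + services) = -164.7 + (-177.4) = -342.1
Net primary income = 45.8
Net secondary income = 18.2
Current account = -342.1 + 45.8 + 18.2 = -278.1

-278.1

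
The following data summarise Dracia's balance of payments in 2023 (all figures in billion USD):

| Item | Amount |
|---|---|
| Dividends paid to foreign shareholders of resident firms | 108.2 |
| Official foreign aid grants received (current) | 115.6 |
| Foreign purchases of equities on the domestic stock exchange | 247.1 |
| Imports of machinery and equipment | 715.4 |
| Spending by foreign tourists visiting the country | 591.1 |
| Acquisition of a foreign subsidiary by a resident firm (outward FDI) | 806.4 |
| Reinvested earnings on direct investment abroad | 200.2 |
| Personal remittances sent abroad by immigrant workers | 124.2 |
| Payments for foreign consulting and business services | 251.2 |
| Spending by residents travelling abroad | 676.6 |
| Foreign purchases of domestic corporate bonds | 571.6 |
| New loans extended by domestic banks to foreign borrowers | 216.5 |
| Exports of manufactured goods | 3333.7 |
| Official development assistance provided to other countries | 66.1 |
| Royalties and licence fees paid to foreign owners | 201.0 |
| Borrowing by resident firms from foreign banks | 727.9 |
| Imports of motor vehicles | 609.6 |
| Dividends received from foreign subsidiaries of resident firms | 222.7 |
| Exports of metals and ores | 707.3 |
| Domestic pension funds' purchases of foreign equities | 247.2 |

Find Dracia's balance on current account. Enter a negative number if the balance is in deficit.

2418.3

Goods: -609.6 + 707.3 - 715.4 + 3333.7 = 2716.0
Services: -201.0 + 591.1 - 676.6 - 251.2 = -537.7
Primary income: -108.2 + 222.7 + 200.2 = 314.7
Secondary income: 115.6 - 124.2 - 66.1 = -74.7
Current account = 2716.0 + (-537.7) + 314.7 + (-74.7) = 2418.3
(Excluded from the current account — financial account: foreign purchases of equities on the domestic stock exchange 247.1, acquisition of a foreign subsidiary by a resident firm (outward FDI) 806.4, foreign purchases of domestic corporate bonds 571.6, new loans extended by domestic banks to foreign borrowers 216.5, borrowing by resident firms from foreign banks 727.9, domestic pension funds' purchases of foreign equities 247.2.)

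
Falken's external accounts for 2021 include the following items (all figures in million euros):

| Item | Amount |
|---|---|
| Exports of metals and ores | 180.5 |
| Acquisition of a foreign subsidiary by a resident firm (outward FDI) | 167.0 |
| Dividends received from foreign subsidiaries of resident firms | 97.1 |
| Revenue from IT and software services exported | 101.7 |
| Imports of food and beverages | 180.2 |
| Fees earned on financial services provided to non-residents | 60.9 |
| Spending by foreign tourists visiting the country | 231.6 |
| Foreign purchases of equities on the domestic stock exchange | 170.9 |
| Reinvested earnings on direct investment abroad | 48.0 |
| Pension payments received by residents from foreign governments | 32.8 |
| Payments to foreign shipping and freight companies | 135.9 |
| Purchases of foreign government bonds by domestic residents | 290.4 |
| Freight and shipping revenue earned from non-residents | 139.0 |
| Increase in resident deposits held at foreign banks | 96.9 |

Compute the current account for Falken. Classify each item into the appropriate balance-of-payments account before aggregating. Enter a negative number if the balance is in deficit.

Goods: -180.2 + 180.5 = 0.3
Services: 101.7 + 139.0 + 231.6 - 135.9 + 60.9 = 397.3
Primary income: 97.1 + 48.0 = 145.1
Secondary income: 32.8
Current account = 0.3 + 397.3 + 145.1 + 32.8 = 575.5
(Excluded from the current account — financial account: acquisition of a foreign subsidiary by a resident firm (outward FDI) 167.0, foreign purchases of equities on the domestic stock exchange 170.9, purchases of foreign government bonds by domestic residents 290.4, increase in resident deposits held at foreign banks 96.9.)

575.5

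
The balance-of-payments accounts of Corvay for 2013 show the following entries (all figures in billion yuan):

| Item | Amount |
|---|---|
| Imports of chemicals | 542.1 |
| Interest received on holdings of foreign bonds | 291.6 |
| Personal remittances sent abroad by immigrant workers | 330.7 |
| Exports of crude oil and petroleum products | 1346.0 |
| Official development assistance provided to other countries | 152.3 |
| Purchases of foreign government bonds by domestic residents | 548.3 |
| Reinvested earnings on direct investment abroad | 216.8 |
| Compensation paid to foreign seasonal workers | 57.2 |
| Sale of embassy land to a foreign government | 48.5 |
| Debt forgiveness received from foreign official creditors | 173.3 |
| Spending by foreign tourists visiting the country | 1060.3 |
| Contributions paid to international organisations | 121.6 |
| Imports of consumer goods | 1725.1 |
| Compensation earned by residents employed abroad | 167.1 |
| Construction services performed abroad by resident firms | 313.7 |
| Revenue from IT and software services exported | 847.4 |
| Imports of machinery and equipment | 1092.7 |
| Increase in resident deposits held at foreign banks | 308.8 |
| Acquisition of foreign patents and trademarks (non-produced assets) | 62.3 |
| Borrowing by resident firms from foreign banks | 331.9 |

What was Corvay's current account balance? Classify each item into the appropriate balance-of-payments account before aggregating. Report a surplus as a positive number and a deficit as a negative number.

Goods: -542.1 - 1092.7 - 1725.1 + 1346.0 = -2013.9
Services: 1060.3 + 847.4 + 313.7 = 2221.4
Primary income: 216.8 + 167.1 - 57.2 + 291.6 = 618.3
Secondary income: -330.7 - 121.6 - 152.3 = -604.6
Current account = (-2013.9) + 2221.4 + 618.3 + (-604.6) = 221.2
(Excluded from the current account — financial account: purchases of foreign government bonds by domestic residents 548.3, increase in resident deposits held at foreign banks 308.8, borrowing by resident firms from foreign banks 331.9; capital account: sale of embassy land to a foreign government 48.5, debt forgiveness received from foreign official creditors 173.3, acquisition of foreign patents and trademarks (non-produced assets) 62.3.)

221.2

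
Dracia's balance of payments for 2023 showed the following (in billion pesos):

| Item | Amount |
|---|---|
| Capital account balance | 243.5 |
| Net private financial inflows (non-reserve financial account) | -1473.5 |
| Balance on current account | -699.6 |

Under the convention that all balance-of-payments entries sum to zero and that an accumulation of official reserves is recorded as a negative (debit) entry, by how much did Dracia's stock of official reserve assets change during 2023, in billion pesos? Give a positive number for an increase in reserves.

-1929.6

Official reserve transactions balance = -((-699.6) + 243.5 + (-1473.5)) = 1929.6
An accumulation of reserves is recorded as a debit (negative entry), so the change in the stock of reserves is the negative of that balance.
Change in official reserves = -(1929.6) = -1929.6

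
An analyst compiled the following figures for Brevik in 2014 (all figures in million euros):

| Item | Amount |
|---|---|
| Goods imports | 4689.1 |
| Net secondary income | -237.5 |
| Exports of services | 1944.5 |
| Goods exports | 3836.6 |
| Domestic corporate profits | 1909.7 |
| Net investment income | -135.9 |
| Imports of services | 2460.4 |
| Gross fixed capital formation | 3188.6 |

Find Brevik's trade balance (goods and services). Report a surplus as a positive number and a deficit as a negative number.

-1368.4

Goods balance = 3836.6 - 4689.1 = -852.5
Services balance = 1944.5 - 2460.4 = -515.9
Trade balance (goods + services) = -852.5 + (-515.9) = -1368.4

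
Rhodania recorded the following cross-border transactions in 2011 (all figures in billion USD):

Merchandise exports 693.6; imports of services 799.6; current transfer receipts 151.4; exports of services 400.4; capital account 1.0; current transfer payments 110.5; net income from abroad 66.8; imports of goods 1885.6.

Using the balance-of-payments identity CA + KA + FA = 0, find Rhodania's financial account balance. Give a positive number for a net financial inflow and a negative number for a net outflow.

Goods balance = 693.6 - 1885.6 = -1192.0
Services balance = 400.4 - 799.6 = -399.2
Trade balance (goods + services) = -1192.0 + (-399.2) = -1591.2
Net primary income = 66.8
Net secondary income = 151.4 - 110.5 = 40.9
Current account = -1591.2 + 66.8 + 40.9 = -1483.5
Financial account = -(-1483.5 + 1.0) = 1482.5

1482.5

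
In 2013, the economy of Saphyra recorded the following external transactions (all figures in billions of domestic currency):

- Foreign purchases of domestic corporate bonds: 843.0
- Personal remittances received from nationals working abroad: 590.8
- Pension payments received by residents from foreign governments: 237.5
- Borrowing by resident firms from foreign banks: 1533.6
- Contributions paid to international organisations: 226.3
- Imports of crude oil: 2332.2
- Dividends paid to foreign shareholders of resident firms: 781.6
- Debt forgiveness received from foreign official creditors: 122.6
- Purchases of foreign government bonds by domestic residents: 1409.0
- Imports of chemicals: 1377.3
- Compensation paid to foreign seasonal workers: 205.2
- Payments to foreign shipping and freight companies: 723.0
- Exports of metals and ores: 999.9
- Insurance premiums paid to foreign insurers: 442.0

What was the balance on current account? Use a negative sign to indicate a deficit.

Goods: -1377.3 - 2332.2 + 999.9 = -2709.6
Services: -442.0 - 723.0 = -1165.0
Primary income: -205.2 - 781.6 = -986.8
Secondary income: 590.8 + 237.5 - 226.3 = 602.0
Current account = (-2709.6) + (-1165.0) + (-986.8) + 602.0 = -4259.4
(Excluded from the current account — financial account: foreign purchases of domestic corporate bonds 843.0, borrowing by resident firms from foreign banks 1533.6, purchases of foreign government bonds by domestic residents 1409.0; capital account: debt forgiveness received from foreign official creditors 122.6.)

-4259.4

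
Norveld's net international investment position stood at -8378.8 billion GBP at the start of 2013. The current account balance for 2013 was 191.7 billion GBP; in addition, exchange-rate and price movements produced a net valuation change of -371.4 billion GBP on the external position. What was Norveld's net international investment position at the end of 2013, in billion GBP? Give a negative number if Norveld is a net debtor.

Change in NIIP = current account + net valuation change = 191.7 + (-371.4) = -179.7
End-of-year NIIP = -8378.8 + (-179.7) = -8558.5

-8558.5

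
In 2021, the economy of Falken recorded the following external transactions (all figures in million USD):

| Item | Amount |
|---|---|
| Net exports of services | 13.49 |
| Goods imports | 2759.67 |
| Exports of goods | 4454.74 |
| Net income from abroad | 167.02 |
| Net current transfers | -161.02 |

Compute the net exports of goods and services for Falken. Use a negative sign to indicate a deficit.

Goods balance = 4454.74 - 2759.67 = 1695.07
Services balance = 13.49
Trade balance (goods + services) = 1695.07 + 13.49 = 1708.56

1708.56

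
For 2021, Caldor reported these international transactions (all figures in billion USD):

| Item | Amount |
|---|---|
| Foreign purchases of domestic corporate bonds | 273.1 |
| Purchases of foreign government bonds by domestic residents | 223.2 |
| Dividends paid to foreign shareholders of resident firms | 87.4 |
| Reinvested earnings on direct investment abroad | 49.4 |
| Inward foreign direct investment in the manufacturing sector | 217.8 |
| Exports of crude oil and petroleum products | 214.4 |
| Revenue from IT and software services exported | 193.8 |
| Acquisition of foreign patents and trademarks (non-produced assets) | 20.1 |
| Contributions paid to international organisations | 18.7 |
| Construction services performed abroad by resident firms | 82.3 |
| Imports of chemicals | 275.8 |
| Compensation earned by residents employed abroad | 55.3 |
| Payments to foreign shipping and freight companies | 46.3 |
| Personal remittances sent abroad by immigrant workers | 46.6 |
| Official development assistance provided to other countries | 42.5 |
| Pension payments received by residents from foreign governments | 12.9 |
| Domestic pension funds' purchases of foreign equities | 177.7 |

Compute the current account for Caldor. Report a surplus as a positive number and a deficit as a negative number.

90.8

Goods: -275.8 + 214.4 = -61.4
Services: 82.3 + 193.8 - 46.3 = 229.8
Primary income: 55.3 + 49.4 - 87.4 = 17.3
Secondary income: -42.5 + 12.9 - 18.7 - 46.6 = -94.9
Current account = (-61.4) + 229.8 + 17.3 + (-94.9) = 90.8
(Excluded from the current account — financial account: foreign purchases of domestic corporate bonds 273.1, purchases of foreign government bonds by domestic residents 223.2, inward foreign direct investment in the manufacturing sector 217.8, domestic pension funds' purchases of foreign equities 177.7; capital account: acquisition of foreign patents and trademarks (non-produced assets) 20.1.)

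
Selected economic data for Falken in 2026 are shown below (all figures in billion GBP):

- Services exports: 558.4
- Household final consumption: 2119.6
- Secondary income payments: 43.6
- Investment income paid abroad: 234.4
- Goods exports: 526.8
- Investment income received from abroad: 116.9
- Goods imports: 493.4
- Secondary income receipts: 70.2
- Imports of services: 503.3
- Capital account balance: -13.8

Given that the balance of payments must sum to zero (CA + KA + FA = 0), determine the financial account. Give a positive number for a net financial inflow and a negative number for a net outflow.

Goods balance = 526.8 - 493.4 = 33.4
Services balance = 558.4 - 503.3 = 55.1
Trade balance (goods + services) = 33.4 + 55.1 = 88.5
Net primary income = 116.9 - 234.4 = -117.5
Net secondary income = 70.2 - 43.6 = 26.6
Current account = 88.5 + (-117.5) + 26.6 = -2.4
Financial account = -(-2.4 + (-13.8)) = 16.2

16.2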